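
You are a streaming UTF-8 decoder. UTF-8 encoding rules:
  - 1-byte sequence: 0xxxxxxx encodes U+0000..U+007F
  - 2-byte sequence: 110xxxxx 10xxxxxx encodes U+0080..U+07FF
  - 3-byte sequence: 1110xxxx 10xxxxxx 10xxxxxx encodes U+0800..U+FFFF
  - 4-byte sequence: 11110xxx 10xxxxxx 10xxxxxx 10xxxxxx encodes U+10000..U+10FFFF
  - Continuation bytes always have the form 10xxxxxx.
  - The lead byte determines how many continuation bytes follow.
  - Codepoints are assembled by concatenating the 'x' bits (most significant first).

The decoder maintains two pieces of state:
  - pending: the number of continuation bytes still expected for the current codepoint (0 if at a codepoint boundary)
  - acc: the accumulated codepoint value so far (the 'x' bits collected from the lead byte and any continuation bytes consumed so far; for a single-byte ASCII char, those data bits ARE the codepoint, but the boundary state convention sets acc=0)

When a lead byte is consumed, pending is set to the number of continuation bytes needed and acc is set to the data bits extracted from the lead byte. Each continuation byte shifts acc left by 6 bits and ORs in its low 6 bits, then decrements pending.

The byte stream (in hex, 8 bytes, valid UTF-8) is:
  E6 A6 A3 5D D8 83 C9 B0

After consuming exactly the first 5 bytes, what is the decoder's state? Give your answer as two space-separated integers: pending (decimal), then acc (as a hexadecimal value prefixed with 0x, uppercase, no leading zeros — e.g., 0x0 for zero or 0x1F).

Byte[0]=E6: 3-byte lead. pending=2, acc=0x6
Byte[1]=A6: continuation. acc=(acc<<6)|0x26=0x1A6, pending=1
Byte[2]=A3: continuation. acc=(acc<<6)|0x23=0x69A3, pending=0
Byte[3]=5D: 1-byte. pending=0, acc=0x0
Byte[4]=D8: 2-byte lead. pending=1, acc=0x18

Answer: 1 0x18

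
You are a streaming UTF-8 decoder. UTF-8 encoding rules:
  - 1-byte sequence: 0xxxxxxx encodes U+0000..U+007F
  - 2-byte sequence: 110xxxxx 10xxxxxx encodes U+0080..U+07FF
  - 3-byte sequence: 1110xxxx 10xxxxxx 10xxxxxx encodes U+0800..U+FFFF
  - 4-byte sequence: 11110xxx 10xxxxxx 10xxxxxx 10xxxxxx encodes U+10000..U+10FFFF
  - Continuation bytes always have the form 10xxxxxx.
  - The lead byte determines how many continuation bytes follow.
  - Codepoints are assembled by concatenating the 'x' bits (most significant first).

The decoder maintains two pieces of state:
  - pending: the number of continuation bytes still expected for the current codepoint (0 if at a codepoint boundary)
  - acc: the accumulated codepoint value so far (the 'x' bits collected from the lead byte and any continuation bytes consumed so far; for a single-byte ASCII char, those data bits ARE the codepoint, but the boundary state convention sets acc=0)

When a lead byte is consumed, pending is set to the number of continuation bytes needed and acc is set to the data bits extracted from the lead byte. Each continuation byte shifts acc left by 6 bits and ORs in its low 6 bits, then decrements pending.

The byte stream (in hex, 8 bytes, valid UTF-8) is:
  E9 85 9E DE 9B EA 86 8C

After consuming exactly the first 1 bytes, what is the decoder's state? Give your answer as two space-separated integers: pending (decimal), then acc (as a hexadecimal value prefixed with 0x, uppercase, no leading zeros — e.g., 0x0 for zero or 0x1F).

Byte[0]=E9: 3-byte lead. pending=2, acc=0x9

Answer: 2 0x9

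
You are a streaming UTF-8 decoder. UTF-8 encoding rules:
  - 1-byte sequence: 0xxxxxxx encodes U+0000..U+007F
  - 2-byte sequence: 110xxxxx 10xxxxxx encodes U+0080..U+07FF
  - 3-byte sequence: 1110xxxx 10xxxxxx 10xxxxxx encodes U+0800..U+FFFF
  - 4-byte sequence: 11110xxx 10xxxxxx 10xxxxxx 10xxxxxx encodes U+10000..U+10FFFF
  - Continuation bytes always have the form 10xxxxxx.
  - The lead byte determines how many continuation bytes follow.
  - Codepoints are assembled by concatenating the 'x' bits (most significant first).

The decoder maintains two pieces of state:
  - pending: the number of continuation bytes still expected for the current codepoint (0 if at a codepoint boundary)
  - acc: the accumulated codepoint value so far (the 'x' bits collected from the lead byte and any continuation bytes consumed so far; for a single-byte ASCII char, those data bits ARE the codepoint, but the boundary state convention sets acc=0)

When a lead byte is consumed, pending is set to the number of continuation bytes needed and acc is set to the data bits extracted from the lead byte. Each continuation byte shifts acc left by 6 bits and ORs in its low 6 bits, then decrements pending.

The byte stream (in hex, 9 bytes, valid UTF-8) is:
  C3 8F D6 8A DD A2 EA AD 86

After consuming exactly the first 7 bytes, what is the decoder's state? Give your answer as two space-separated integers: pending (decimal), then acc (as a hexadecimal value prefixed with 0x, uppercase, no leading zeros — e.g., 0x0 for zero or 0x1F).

Answer: 2 0xA

Derivation:
Byte[0]=C3: 2-byte lead. pending=1, acc=0x3
Byte[1]=8F: continuation. acc=(acc<<6)|0x0F=0xCF, pending=0
Byte[2]=D6: 2-byte lead. pending=1, acc=0x16
Byte[3]=8A: continuation. acc=(acc<<6)|0x0A=0x58A, pending=0
Byte[4]=DD: 2-byte lead. pending=1, acc=0x1D
Byte[5]=A2: continuation. acc=(acc<<6)|0x22=0x762, pending=0
Byte[6]=EA: 3-byte lead. pending=2, acc=0xA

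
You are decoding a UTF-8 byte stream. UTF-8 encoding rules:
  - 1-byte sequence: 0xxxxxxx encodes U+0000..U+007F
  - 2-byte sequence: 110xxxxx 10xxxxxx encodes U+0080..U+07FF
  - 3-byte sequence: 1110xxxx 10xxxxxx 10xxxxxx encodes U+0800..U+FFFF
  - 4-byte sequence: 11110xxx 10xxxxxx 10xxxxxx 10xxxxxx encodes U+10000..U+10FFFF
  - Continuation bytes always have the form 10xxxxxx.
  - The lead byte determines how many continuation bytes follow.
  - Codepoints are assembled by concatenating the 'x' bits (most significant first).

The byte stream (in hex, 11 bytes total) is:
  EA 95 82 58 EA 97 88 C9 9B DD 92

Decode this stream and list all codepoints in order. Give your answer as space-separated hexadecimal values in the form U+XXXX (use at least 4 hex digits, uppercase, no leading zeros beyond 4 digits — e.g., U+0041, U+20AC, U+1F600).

Byte[0]=EA: 3-byte lead, need 2 cont bytes. acc=0xA
Byte[1]=95: continuation. acc=(acc<<6)|0x15=0x295
Byte[2]=82: continuation. acc=(acc<<6)|0x02=0xA542
Completed: cp=U+A542 (starts at byte 0)
Byte[3]=58: 1-byte ASCII. cp=U+0058
Byte[4]=EA: 3-byte lead, need 2 cont bytes. acc=0xA
Byte[5]=97: continuation. acc=(acc<<6)|0x17=0x297
Byte[6]=88: continuation. acc=(acc<<6)|0x08=0xA5C8
Completed: cp=U+A5C8 (starts at byte 4)
Byte[7]=C9: 2-byte lead, need 1 cont bytes. acc=0x9
Byte[8]=9B: continuation. acc=(acc<<6)|0x1B=0x25B
Completed: cp=U+025B (starts at byte 7)
Byte[9]=DD: 2-byte lead, need 1 cont bytes. acc=0x1D
Byte[10]=92: continuation. acc=(acc<<6)|0x12=0x752
Completed: cp=U+0752 (starts at byte 9)

Answer: U+A542 U+0058 U+A5C8 U+025B U+0752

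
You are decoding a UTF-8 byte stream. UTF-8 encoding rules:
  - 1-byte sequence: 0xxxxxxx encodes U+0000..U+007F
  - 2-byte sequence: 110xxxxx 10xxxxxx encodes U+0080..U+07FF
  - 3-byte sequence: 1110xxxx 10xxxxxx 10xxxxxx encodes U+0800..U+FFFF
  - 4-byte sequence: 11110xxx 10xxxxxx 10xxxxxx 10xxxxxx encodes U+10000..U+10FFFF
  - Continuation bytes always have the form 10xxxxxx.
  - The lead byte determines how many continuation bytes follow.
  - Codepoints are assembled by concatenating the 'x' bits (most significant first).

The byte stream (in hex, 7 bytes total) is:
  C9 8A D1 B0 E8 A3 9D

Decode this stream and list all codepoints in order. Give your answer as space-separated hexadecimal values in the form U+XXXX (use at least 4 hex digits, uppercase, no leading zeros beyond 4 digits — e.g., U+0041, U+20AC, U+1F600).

Answer: U+024A U+0470 U+88DD

Derivation:
Byte[0]=C9: 2-byte lead, need 1 cont bytes. acc=0x9
Byte[1]=8A: continuation. acc=(acc<<6)|0x0A=0x24A
Completed: cp=U+024A (starts at byte 0)
Byte[2]=D1: 2-byte lead, need 1 cont bytes. acc=0x11
Byte[3]=B0: continuation. acc=(acc<<6)|0x30=0x470
Completed: cp=U+0470 (starts at byte 2)
Byte[4]=E8: 3-byte lead, need 2 cont bytes. acc=0x8
Byte[5]=A3: continuation. acc=(acc<<6)|0x23=0x223
Byte[6]=9D: continuation. acc=(acc<<6)|0x1D=0x88DD
Completed: cp=U+88DD (starts at byte 4)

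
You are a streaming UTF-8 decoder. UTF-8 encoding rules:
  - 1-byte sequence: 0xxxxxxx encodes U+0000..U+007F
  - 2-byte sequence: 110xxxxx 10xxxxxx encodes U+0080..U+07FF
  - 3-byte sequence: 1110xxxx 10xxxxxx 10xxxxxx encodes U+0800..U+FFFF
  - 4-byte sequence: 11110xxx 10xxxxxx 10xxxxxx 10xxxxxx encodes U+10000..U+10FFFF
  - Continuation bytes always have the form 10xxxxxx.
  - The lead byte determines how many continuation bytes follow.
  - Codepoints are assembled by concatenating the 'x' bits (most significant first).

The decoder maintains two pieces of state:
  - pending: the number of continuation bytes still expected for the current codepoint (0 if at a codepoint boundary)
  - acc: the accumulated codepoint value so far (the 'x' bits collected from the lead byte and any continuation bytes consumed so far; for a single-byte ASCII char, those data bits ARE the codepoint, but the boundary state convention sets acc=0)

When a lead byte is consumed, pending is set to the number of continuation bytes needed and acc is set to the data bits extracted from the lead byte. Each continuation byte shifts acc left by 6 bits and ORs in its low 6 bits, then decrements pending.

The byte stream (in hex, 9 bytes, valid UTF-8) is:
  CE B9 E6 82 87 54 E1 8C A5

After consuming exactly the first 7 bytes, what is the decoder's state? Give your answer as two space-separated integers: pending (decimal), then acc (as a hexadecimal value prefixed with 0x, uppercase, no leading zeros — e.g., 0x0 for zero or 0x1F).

Byte[0]=CE: 2-byte lead. pending=1, acc=0xE
Byte[1]=B9: continuation. acc=(acc<<6)|0x39=0x3B9, pending=0
Byte[2]=E6: 3-byte lead. pending=2, acc=0x6
Byte[3]=82: continuation. acc=(acc<<6)|0x02=0x182, pending=1
Byte[4]=87: continuation. acc=(acc<<6)|0x07=0x6087, pending=0
Byte[5]=54: 1-byte. pending=0, acc=0x0
Byte[6]=E1: 3-byte lead. pending=2, acc=0x1

Answer: 2 0x1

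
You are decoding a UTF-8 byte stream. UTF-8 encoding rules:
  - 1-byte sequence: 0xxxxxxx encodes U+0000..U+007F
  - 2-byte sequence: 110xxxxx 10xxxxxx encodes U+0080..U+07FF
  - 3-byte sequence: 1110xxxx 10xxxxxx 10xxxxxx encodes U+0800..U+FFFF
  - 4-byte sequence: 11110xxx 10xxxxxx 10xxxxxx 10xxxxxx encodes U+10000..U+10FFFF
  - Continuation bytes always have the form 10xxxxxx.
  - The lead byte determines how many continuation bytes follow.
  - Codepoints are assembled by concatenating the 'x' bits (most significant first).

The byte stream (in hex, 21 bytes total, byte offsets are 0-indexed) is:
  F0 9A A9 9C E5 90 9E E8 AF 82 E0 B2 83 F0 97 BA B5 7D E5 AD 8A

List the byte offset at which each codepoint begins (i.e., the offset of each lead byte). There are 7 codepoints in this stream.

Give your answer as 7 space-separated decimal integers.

Byte[0]=F0: 4-byte lead, need 3 cont bytes. acc=0x0
Byte[1]=9A: continuation. acc=(acc<<6)|0x1A=0x1A
Byte[2]=A9: continuation. acc=(acc<<6)|0x29=0x6A9
Byte[3]=9C: continuation. acc=(acc<<6)|0x1C=0x1AA5C
Completed: cp=U+1AA5C (starts at byte 0)
Byte[4]=E5: 3-byte lead, need 2 cont bytes. acc=0x5
Byte[5]=90: continuation. acc=(acc<<6)|0x10=0x150
Byte[6]=9E: continuation. acc=(acc<<6)|0x1E=0x541E
Completed: cp=U+541E (starts at byte 4)
Byte[7]=E8: 3-byte lead, need 2 cont bytes. acc=0x8
Byte[8]=AF: continuation. acc=(acc<<6)|0x2F=0x22F
Byte[9]=82: continuation. acc=(acc<<6)|0x02=0x8BC2
Completed: cp=U+8BC2 (starts at byte 7)
Byte[10]=E0: 3-byte lead, need 2 cont bytes. acc=0x0
Byte[11]=B2: continuation. acc=(acc<<6)|0x32=0x32
Byte[12]=83: continuation. acc=(acc<<6)|0x03=0xC83
Completed: cp=U+0C83 (starts at byte 10)
Byte[13]=F0: 4-byte lead, need 3 cont bytes. acc=0x0
Byte[14]=97: continuation. acc=(acc<<6)|0x17=0x17
Byte[15]=BA: continuation. acc=(acc<<6)|0x3A=0x5FA
Byte[16]=B5: continuation. acc=(acc<<6)|0x35=0x17EB5
Completed: cp=U+17EB5 (starts at byte 13)
Byte[17]=7D: 1-byte ASCII. cp=U+007D
Byte[18]=E5: 3-byte lead, need 2 cont bytes. acc=0x5
Byte[19]=AD: continuation. acc=(acc<<6)|0x2D=0x16D
Byte[20]=8A: continuation. acc=(acc<<6)|0x0A=0x5B4A
Completed: cp=U+5B4A (starts at byte 18)

Answer: 0 4 7 10 13 17 18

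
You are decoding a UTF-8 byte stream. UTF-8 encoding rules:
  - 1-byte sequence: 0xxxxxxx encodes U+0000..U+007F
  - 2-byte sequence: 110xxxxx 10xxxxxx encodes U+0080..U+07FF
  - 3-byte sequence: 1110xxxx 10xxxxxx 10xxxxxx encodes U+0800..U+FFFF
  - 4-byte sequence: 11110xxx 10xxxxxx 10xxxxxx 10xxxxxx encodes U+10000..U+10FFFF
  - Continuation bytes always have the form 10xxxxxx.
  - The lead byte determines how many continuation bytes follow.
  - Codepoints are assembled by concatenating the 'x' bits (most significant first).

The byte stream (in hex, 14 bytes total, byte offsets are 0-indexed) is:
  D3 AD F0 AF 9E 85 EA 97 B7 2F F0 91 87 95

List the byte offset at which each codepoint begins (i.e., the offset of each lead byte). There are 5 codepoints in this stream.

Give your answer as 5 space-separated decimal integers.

Answer: 0 2 6 9 10

Derivation:
Byte[0]=D3: 2-byte lead, need 1 cont bytes. acc=0x13
Byte[1]=AD: continuation. acc=(acc<<6)|0x2D=0x4ED
Completed: cp=U+04ED (starts at byte 0)
Byte[2]=F0: 4-byte lead, need 3 cont bytes. acc=0x0
Byte[3]=AF: continuation. acc=(acc<<6)|0x2F=0x2F
Byte[4]=9E: continuation. acc=(acc<<6)|0x1E=0xBDE
Byte[5]=85: continuation. acc=(acc<<6)|0x05=0x2F785
Completed: cp=U+2F785 (starts at byte 2)
Byte[6]=EA: 3-byte lead, need 2 cont bytes. acc=0xA
Byte[7]=97: continuation. acc=(acc<<6)|0x17=0x297
Byte[8]=B7: continuation. acc=(acc<<6)|0x37=0xA5F7
Completed: cp=U+A5F7 (starts at byte 6)
Byte[9]=2F: 1-byte ASCII. cp=U+002F
Byte[10]=F0: 4-byte lead, need 3 cont bytes. acc=0x0
Byte[11]=91: continuation. acc=(acc<<6)|0x11=0x11
Byte[12]=87: continuation. acc=(acc<<6)|0x07=0x447
Byte[13]=95: continuation. acc=(acc<<6)|0x15=0x111D5
Completed: cp=U+111D5 (starts at byte 10)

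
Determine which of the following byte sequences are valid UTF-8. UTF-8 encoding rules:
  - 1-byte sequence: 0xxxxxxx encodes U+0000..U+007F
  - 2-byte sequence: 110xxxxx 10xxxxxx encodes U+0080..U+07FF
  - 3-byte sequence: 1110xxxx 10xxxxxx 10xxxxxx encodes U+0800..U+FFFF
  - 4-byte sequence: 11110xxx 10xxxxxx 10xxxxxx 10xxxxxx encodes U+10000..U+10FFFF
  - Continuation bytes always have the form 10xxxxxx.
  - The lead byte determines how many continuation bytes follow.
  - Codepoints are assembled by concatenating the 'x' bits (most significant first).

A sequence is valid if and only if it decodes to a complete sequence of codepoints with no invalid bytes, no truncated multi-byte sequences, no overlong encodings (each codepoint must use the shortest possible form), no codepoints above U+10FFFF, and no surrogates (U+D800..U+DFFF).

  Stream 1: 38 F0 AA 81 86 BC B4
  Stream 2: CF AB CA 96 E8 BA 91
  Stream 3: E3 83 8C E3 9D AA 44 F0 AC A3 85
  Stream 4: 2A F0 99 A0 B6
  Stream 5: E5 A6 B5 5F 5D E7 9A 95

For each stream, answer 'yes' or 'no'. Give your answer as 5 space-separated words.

Answer: no yes yes yes yes

Derivation:
Stream 1: error at byte offset 5. INVALID
Stream 2: decodes cleanly. VALID
Stream 3: decodes cleanly. VALID
Stream 4: decodes cleanly. VALID
Stream 5: decodes cleanly. VALID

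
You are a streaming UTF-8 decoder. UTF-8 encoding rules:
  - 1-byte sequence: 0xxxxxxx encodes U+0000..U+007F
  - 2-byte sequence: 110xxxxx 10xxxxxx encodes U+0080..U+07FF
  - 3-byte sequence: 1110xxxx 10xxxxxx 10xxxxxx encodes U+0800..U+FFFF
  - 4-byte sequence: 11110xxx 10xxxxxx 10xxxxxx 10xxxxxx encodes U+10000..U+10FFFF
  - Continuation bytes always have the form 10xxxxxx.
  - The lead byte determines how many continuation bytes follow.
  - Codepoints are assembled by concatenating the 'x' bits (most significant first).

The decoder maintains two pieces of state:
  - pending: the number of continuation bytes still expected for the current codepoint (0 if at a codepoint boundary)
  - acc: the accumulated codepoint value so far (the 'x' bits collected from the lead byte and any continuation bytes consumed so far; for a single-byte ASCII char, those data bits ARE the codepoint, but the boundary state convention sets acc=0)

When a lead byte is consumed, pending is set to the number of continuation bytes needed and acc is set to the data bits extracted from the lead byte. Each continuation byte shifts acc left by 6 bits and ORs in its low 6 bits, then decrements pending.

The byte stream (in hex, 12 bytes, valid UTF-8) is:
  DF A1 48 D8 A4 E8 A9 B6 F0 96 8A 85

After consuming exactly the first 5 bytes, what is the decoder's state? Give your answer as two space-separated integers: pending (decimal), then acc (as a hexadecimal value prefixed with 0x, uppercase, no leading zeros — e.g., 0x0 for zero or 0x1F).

Byte[0]=DF: 2-byte lead. pending=1, acc=0x1F
Byte[1]=A1: continuation. acc=(acc<<6)|0x21=0x7E1, pending=0
Byte[2]=48: 1-byte. pending=0, acc=0x0
Byte[3]=D8: 2-byte lead. pending=1, acc=0x18
Byte[4]=A4: continuation. acc=(acc<<6)|0x24=0x624, pending=0

Answer: 0 0x624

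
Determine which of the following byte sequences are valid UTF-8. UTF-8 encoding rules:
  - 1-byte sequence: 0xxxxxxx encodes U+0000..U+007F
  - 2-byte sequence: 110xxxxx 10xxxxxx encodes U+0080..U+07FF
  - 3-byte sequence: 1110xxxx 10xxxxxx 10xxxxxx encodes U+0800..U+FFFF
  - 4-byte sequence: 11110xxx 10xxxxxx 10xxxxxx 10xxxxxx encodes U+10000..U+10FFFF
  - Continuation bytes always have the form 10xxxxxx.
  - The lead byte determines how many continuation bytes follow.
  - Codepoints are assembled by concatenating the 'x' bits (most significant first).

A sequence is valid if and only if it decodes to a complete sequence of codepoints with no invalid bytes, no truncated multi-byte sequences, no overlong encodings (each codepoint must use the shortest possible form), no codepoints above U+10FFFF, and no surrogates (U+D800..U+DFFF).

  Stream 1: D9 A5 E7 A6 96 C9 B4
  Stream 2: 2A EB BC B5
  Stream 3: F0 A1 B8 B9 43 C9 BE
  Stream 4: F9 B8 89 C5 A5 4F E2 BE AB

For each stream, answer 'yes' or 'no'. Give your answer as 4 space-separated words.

Answer: yes yes yes no

Derivation:
Stream 1: decodes cleanly. VALID
Stream 2: decodes cleanly. VALID
Stream 3: decodes cleanly. VALID
Stream 4: error at byte offset 0. INVALID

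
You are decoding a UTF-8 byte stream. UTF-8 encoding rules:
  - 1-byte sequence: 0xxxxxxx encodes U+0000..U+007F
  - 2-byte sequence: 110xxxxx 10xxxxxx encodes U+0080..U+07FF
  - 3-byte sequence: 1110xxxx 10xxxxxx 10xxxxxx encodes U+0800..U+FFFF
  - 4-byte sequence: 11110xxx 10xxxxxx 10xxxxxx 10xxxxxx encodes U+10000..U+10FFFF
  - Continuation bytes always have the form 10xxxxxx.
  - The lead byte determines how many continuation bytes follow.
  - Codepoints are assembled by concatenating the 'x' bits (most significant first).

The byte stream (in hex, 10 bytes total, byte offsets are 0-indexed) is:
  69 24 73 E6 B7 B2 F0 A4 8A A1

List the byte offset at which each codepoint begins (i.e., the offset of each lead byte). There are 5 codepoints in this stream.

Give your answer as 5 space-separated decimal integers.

Answer: 0 1 2 3 6

Derivation:
Byte[0]=69: 1-byte ASCII. cp=U+0069
Byte[1]=24: 1-byte ASCII. cp=U+0024
Byte[2]=73: 1-byte ASCII. cp=U+0073
Byte[3]=E6: 3-byte lead, need 2 cont bytes. acc=0x6
Byte[4]=B7: continuation. acc=(acc<<6)|0x37=0x1B7
Byte[5]=B2: continuation. acc=(acc<<6)|0x32=0x6DF2
Completed: cp=U+6DF2 (starts at byte 3)
Byte[6]=F0: 4-byte lead, need 3 cont bytes. acc=0x0
Byte[7]=A4: continuation. acc=(acc<<6)|0x24=0x24
Byte[8]=8A: continuation. acc=(acc<<6)|0x0A=0x90A
Byte[9]=A1: continuation. acc=(acc<<6)|0x21=0x242A1
Completed: cp=U+242A1 (starts at byte 6)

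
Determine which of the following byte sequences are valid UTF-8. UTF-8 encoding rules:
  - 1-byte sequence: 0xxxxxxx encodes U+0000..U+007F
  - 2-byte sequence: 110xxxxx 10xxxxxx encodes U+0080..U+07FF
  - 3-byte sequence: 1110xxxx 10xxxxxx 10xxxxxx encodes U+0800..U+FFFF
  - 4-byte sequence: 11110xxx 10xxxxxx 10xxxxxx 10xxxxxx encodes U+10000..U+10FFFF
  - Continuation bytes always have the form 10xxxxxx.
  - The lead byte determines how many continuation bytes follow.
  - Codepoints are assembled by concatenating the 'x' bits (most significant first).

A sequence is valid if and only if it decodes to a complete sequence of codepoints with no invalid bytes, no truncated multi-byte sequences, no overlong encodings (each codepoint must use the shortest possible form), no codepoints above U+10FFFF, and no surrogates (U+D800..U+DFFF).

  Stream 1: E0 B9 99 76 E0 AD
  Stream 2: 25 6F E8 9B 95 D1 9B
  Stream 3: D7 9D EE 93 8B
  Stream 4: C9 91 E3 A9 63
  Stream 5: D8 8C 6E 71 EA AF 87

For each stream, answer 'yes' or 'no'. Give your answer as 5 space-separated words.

Stream 1: error at byte offset 6. INVALID
Stream 2: decodes cleanly. VALID
Stream 3: decodes cleanly. VALID
Stream 4: error at byte offset 4. INVALID
Stream 5: decodes cleanly. VALID

Answer: no yes yes no yes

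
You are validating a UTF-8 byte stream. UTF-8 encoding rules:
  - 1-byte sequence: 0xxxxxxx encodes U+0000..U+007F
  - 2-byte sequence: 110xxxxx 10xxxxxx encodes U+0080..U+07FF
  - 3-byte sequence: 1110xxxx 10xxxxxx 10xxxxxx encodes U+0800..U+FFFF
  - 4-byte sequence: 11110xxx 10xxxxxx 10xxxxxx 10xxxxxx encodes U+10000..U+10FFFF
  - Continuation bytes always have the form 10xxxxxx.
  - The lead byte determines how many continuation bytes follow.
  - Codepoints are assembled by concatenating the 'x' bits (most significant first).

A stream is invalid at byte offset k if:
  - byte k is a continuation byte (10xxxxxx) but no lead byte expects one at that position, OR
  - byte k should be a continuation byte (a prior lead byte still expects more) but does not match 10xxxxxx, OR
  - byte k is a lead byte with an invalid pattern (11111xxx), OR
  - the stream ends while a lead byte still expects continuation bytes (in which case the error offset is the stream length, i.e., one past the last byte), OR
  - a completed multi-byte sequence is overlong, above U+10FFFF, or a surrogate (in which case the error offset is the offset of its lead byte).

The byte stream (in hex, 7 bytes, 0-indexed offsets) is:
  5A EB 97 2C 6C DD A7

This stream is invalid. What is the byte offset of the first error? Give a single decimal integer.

Answer: 3

Derivation:
Byte[0]=5A: 1-byte ASCII. cp=U+005A
Byte[1]=EB: 3-byte lead, need 2 cont bytes. acc=0xB
Byte[2]=97: continuation. acc=(acc<<6)|0x17=0x2D7
Byte[3]=2C: expected 10xxxxxx continuation. INVALID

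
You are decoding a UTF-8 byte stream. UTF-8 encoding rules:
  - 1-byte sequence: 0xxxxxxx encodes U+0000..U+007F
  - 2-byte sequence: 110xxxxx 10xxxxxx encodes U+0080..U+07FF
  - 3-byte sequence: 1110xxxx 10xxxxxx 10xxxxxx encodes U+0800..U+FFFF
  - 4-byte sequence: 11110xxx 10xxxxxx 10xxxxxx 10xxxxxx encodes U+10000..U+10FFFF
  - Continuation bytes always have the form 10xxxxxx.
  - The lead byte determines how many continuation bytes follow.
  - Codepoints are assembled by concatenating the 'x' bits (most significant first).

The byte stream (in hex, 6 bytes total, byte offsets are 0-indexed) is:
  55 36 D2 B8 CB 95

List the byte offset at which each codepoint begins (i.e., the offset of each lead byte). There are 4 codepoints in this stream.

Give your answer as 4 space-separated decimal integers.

Answer: 0 1 2 4

Derivation:
Byte[0]=55: 1-byte ASCII. cp=U+0055
Byte[1]=36: 1-byte ASCII. cp=U+0036
Byte[2]=D2: 2-byte lead, need 1 cont bytes. acc=0x12
Byte[3]=B8: continuation. acc=(acc<<6)|0x38=0x4B8
Completed: cp=U+04B8 (starts at byte 2)
Byte[4]=CB: 2-byte lead, need 1 cont bytes. acc=0xB
Byte[5]=95: continuation. acc=(acc<<6)|0x15=0x2D5
Completed: cp=U+02D5 (starts at byte 4)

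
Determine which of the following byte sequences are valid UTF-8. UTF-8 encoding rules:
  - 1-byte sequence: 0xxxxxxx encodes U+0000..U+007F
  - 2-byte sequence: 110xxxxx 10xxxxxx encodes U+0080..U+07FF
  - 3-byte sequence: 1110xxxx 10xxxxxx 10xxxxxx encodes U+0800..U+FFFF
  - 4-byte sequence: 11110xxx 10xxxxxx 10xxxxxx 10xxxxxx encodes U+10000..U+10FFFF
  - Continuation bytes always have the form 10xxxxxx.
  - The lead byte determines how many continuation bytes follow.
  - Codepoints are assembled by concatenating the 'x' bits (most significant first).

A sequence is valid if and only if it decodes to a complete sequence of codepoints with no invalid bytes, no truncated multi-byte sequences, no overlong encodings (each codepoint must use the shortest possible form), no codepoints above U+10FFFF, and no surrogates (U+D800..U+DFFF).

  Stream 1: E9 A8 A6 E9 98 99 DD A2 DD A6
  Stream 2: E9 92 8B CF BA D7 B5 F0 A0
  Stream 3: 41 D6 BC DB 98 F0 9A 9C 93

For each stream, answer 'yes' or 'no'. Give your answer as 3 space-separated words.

Stream 1: decodes cleanly. VALID
Stream 2: error at byte offset 9. INVALID
Stream 3: decodes cleanly. VALID

Answer: yes no yes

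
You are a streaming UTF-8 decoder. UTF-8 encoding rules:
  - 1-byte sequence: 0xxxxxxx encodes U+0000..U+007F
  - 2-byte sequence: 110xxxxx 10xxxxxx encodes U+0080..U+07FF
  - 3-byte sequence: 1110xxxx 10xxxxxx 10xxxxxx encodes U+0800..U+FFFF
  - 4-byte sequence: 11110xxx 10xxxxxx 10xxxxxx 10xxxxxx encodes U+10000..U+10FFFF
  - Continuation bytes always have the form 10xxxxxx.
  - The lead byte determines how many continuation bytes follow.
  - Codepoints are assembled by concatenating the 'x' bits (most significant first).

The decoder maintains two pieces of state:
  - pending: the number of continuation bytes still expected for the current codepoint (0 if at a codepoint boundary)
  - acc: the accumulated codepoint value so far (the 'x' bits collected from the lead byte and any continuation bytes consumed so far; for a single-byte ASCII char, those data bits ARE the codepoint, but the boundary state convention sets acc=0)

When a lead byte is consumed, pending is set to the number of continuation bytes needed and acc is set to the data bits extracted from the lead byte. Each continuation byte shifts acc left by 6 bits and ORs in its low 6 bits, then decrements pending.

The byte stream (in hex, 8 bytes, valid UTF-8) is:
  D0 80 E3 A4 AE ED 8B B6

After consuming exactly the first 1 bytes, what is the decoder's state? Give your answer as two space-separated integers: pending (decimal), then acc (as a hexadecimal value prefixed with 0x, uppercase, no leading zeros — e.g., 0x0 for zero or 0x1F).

Answer: 1 0x10

Derivation:
Byte[0]=D0: 2-byte lead. pending=1, acc=0x10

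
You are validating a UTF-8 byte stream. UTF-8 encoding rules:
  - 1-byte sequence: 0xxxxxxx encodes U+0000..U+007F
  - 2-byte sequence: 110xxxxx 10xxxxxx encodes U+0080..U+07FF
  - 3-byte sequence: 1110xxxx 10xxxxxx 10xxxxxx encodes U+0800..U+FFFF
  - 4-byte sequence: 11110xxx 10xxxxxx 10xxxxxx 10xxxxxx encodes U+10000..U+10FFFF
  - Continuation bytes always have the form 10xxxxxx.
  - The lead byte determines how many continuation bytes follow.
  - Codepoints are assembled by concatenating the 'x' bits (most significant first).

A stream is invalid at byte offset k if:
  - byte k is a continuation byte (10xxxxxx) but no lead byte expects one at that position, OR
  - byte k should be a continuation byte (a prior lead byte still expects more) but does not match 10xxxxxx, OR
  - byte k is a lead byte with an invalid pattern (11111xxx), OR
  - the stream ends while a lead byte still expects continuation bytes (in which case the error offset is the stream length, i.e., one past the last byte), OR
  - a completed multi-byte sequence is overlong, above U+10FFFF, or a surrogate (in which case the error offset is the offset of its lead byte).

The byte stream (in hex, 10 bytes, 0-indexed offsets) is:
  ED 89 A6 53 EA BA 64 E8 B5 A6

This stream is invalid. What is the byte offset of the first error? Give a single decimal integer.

Answer: 6

Derivation:
Byte[0]=ED: 3-byte lead, need 2 cont bytes. acc=0xD
Byte[1]=89: continuation. acc=(acc<<6)|0x09=0x349
Byte[2]=A6: continuation. acc=(acc<<6)|0x26=0xD266
Completed: cp=U+D266 (starts at byte 0)
Byte[3]=53: 1-byte ASCII. cp=U+0053
Byte[4]=EA: 3-byte lead, need 2 cont bytes. acc=0xA
Byte[5]=BA: continuation. acc=(acc<<6)|0x3A=0x2BA
Byte[6]=64: expected 10xxxxxx continuation. INVALID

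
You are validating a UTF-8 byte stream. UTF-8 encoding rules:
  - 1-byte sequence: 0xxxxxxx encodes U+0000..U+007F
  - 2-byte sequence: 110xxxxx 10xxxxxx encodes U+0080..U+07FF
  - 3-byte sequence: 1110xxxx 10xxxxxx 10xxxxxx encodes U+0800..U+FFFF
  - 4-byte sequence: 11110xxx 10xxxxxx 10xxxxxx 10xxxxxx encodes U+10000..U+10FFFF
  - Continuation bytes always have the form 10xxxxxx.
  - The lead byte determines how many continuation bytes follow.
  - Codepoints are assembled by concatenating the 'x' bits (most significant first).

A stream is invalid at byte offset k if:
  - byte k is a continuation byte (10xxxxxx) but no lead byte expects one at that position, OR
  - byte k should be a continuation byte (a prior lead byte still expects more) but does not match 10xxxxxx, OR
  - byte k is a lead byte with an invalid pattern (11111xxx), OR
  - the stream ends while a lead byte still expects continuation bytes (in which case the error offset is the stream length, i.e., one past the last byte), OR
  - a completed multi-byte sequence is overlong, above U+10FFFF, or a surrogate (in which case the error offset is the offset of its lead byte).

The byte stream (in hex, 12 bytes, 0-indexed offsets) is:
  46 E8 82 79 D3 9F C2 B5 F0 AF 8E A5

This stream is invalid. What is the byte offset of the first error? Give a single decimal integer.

Byte[0]=46: 1-byte ASCII. cp=U+0046
Byte[1]=E8: 3-byte lead, need 2 cont bytes. acc=0x8
Byte[2]=82: continuation. acc=(acc<<6)|0x02=0x202
Byte[3]=79: expected 10xxxxxx continuation. INVALID

Answer: 3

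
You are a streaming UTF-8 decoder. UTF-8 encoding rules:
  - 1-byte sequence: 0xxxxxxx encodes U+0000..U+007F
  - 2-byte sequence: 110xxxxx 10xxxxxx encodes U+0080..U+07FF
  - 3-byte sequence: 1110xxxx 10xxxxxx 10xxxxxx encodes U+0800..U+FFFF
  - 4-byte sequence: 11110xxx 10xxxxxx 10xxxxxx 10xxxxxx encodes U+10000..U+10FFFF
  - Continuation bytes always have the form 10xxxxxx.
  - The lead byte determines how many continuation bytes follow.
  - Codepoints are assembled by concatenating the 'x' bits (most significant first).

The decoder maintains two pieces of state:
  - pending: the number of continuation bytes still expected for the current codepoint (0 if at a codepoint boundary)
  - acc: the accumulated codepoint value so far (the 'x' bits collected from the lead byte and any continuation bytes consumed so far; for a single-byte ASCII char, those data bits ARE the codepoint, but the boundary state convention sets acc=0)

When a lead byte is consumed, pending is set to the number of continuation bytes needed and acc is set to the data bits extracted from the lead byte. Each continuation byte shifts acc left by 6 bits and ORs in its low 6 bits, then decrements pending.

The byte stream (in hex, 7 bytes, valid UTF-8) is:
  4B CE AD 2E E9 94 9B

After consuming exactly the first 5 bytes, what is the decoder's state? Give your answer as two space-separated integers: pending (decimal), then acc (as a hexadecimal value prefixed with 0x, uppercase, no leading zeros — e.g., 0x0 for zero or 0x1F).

Answer: 2 0x9

Derivation:
Byte[0]=4B: 1-byte. pending=0, acc=0x0
Byte[1]=CE: 2-byte lead. pending=1, acc=0xE
Byte[2]=AD: continuation. acc=(acc<<6)|0x2D=0x3AD, pending=0
Byte[3]=2E: 1-byte. pending=0, acc=0x0
Byte[4]=E9: 3-byte lead. pending=2, acc=0x9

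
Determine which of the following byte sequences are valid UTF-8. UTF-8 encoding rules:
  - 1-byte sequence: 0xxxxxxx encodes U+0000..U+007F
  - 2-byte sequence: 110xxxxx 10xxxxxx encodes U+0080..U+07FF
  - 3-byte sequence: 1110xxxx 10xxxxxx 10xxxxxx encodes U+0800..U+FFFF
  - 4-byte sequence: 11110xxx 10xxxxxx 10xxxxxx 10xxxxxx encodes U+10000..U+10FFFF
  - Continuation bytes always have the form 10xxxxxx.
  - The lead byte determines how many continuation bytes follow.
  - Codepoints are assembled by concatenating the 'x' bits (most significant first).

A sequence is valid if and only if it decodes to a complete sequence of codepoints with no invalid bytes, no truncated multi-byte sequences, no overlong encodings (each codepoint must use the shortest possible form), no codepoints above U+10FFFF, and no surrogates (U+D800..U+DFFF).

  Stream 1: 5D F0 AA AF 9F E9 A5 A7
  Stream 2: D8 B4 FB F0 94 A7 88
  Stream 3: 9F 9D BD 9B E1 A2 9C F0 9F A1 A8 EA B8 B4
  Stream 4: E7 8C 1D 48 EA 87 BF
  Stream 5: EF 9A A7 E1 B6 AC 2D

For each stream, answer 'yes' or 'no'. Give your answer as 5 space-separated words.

Answer: yes no no no yes

Derivation:
Stream 1: decodes cleanly. VALID
Stream 2: error at byte offset 2. INVALID
Stream 3: error at byte offset 0. INVALID
Stream 4: error at byte offset 2. INVALID
Stream 5: decodes cleanly. VALID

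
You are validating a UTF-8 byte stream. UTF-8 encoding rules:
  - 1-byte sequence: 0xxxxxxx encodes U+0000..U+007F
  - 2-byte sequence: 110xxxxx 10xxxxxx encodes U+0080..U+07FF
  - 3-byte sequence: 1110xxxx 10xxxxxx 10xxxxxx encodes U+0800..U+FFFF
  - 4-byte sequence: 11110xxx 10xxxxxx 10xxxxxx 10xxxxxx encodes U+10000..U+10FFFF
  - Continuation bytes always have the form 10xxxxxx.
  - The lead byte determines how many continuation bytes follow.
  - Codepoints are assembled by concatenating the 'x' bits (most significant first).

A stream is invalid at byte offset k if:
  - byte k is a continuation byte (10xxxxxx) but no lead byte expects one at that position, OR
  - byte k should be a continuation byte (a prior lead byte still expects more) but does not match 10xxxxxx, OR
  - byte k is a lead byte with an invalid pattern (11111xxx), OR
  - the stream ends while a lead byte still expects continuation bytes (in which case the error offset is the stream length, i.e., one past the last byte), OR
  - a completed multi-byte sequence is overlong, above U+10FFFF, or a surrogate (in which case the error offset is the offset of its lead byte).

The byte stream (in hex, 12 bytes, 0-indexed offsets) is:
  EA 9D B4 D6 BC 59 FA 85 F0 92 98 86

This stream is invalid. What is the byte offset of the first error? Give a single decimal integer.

Byte[0]=EA: 3-byte lead, need 2 cont bytes. acc=0xA
Byte[1]=9D: continuation. acc=(acc<<6)|0x1D=0x29D
Byte[2]=B4: continuation. acc=(acc<<6)|0x34=0xA774
Completed: cp=U+A774 (starts at byte 0)
Byte[3]=D6: 2-byte lead, need 1 cont bytes. acc=0x16
Byte[4]=BC: continuation. acc=(acc<<6)|0x3C=0x5BC
Completed: cp=U+05BC (starts at byte 3)
Byte[5]=59: 1-byte ASCII. cp=U+0059
Byte[6]=FA: INVALID lead byte (not 0xxx/110x/1110/11110)

Answer: 6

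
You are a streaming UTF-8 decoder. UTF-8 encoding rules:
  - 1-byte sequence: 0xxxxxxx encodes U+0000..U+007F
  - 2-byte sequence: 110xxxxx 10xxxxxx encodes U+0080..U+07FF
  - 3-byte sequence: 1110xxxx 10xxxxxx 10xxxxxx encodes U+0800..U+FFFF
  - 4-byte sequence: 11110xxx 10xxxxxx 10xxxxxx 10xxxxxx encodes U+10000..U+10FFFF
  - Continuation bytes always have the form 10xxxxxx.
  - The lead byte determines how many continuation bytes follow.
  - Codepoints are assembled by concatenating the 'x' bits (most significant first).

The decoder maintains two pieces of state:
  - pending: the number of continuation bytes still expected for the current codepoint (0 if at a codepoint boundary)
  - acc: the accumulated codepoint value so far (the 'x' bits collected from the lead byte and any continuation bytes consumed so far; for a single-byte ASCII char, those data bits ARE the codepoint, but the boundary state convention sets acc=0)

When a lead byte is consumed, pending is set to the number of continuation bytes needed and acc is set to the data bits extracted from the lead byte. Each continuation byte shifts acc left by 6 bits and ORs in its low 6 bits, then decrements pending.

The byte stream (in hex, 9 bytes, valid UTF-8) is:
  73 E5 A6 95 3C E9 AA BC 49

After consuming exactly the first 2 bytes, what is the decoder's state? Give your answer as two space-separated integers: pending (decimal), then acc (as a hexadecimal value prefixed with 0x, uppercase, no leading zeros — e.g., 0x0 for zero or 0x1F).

Answer: 2 0x5

Derivation:
Byte[0]=73: 1-byte. pending=0, acc=0x0
Byte[1]=E5: 3-byte lead. pending=2, acc=0x5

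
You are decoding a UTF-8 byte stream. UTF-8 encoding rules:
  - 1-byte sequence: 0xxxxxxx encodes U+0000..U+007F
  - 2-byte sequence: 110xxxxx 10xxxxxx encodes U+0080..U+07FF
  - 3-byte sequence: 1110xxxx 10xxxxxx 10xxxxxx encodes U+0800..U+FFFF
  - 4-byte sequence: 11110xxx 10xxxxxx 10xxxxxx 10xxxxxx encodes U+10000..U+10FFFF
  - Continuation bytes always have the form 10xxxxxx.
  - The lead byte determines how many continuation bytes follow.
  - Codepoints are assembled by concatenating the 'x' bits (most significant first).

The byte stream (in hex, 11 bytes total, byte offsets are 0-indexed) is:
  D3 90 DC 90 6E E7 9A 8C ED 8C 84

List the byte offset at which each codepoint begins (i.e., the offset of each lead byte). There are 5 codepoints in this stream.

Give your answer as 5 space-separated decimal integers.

Answer: 0 2 4 5 8

Derivation:
Byte[0]=D3: 2-byte lead, need 1 cont bytes. acc=0x13
Byte[1]=90: continuation. acc=(acc<<6)|0x10=0x4D0
Completed: cp=U+04D0 (starts at byte 0)
Byte[2]=DC: 2-byte lead, need 1 cont bytes. acc=0x1C
Byte[3]=90: continuation. acc=(acc<<6)|0x10=0x710
Completed: cp=U+0710 (starts at byte 2)
Byte[4]=6E: 1-byte ASCII. cp=U+006E
Byte[5]=E7: 3-byte lead, need 2 cont bytes. acc=0x7
Byte[6]=9A: continuation. acc=(acc<<6)|0x1A=0x1DA
Byte[7]=8C: continuation. acc=(acc<<6)|0x0C=0x768C
Completed: cp=U+768C (starts at byte 5)
Byte[8]=ED: 3-byte lead, need 2 cont bytes. acc=0xD
Byte[9]=8C: continuation. acc=(acc<<6)|0x0C=0x34C
Byte[10]=84: continuation. acc=(acc<<6)|0x04=0xD304
Completed: cp=U+D304 (starts at byte 8)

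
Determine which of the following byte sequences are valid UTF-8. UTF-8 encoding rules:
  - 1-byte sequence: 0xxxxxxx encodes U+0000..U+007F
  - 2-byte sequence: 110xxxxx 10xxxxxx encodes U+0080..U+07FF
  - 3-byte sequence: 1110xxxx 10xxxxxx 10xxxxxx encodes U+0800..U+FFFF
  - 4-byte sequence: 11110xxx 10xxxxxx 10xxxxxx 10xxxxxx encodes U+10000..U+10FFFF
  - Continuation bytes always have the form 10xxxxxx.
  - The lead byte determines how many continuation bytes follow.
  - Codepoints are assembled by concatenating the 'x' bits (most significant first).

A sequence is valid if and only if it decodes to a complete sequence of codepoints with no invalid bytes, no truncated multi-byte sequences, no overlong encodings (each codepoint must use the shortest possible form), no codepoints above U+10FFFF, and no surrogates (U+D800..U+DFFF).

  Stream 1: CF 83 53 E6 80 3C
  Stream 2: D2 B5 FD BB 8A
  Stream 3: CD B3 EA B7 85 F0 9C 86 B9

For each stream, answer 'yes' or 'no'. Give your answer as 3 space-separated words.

Stream 1: error at byte offset 5. INVALID
Stream 2: error at byte offset 2. INVALID
Stream 3: decodes cleanly. VALID

Answer: no no yes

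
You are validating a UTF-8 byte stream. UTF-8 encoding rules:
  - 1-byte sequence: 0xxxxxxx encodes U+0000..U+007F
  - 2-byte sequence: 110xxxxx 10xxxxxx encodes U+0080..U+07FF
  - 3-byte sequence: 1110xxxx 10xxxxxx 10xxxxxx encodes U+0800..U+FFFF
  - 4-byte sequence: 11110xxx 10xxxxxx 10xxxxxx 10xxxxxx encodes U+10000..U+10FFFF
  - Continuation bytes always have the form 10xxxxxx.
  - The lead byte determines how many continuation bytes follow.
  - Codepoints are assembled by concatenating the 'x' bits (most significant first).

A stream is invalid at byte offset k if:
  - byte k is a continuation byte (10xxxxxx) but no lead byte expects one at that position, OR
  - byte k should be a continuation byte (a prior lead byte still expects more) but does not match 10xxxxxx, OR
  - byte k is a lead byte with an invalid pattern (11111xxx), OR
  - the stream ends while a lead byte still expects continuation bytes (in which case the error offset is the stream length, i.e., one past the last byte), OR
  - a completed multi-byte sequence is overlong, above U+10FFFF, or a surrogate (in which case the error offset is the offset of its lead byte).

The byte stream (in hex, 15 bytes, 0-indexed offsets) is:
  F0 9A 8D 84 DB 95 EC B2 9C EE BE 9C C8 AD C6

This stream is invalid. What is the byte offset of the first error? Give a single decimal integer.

Byte[0]=F0: 4-byte lead, need 3 cont bytes. acc=0x0
Byte[1]=9A: continuation. acc=(acc<<6)|0x1A=0x1A
Byte[2]=8D: continuation. acc=(acc<<6)|0x0D=0x68D
Byte[3]=84: continuation. acc=(acc<<6)|0x04=0x1A344
Completed: cp=U+1A344 (starts at byte 0)
Byte[4]=DB: 2-byte lead, need 1 cont bytes. acc=0x1B
Byte[5]=95: continuation. acc=(acc<<6)|0x15=0x6D5
Completed: cp=U+06D5 (starts at byte 4)
Byte[6]=EC: 3-byte lead, need 2 cont bytes. acc=0xC
Byte[7]=B2: continuation. acc=(acc<<6)|0x32=0x332
Byte[8]=9C: continuation. acc=(acc<<6)|0x1C=0xCC9C
Completed: cp=U+CC9C (starts at byte 6)
Byte[9]=EE: 3-byte lead, need 2 cont bytes. acc=0xE
Byte[10]=BE: continuation. acc=(acc<<6)|0x3E=0x3BE
Byte[11]=9C: continuation. acc=(acc<<6)|0x1C=0xEF9C
Completed: cp=U+EF9C (starts at byte 9)
Byte[12]=C8: 2-byte lead, need 1 cont bytes. acc=0x8
Byte[13]=AD: continuation. acc=(acc<<6)|0x2D=0x22D
Completed: cp=U+022D (starts at byte 12)
Byte[14]=C6: 2-byte lead, need 1 cont bytes. acc=0x6
Byte[15]: stream ended, expected continuation. INVALID

Answer: 15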